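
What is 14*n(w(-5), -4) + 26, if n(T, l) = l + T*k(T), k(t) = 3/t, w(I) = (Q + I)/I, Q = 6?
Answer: 12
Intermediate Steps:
w(I) = (6 + I)/I
n(T, l) = 3 + l (n(T, l) = l + T*(3/T) = l + 3 = 3 + l)
14*n(w(-5), -4) + 26 = 14*(3 - 4) + 26 = 14*(-1) + 26 = -14 + 26 = 12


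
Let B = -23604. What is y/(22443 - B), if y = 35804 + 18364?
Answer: 18056/15349 ≈ 1.1764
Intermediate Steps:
y = 54168
y/(22443 - B) = 54168/(22443 - 1*(-23604)) = 54168/(22443 + 23604) = 54168/46047 = 54168*(1/46047) = 18056/15349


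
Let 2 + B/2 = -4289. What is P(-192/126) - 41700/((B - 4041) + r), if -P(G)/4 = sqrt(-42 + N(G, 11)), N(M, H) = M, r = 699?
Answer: 10425/2981 - 4*I*sqrt(19194)/21 ≈ 3.4972 - 26.389*I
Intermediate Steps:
B = -8582 (B = -4 + 2*(-4289) = -4 - 8578 = -8582)
P(G) = -4*sqrt(-42 + G)
P(-192/126) - 41700/((B - 4041) + r) = -4*sqrt(-42 - 192/126) - 41700/((-8582 - 4041) + 699) = -4*sqrt(-42 - 192*1/126) - 41700/(-12623 + 699) = -4*sqrt(-42 - 32/21) - 41700/(-11924) = -4*I*sqrt(19194)/21 - 41700*(-1)/11924 = -4*I*sqrt(19194)/21 - 1*(-10425/2981) = -4*I*sqrt(19194)/21 + 10425/2981 = 10425/2981 - 4*I*sqrt(19194)/21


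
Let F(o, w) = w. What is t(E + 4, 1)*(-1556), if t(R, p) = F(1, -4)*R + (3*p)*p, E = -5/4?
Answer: 12448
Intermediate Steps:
E = -5/4 (E = -5*1/4 = -5/4 ≈ -1.2500)
t(R, p) = -4*R + 3*p**2 (t(R, p) = -4*R + (3*p)*p = -4*R + 3*p**2)
t(E + 4, 1)*(-1556) = (-4*(-5/4 + 4) + 3*1**2)*(-1556) = (-4*11/4 + 3*1)*(-1556) = (-11 + 3)*(-1556) = -8*(-1556) = 12448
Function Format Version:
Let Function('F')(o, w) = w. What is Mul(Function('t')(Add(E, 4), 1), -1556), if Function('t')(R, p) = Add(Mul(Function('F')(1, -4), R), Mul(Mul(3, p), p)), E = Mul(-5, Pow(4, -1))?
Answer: 12448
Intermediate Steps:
E = Rational(-5, 4) (E = Mul(-5, Rational(1, 4)) = Rational(-5, 4) ≈ -1.2500)
Function('t')(R, p) = Add(Mul(-4, R), Mul(3, Pow(p, 2))) (Function('t')(R, p) = Add(Mul(-4, R), Mul(Mul(3, p), p)) = Add(Mul(-4, R), Mul(3, Pow(p, 2))))
Mul(Function('t')(Add(E, 4), 1), -1556) = Mul(Add(Mul(-4, Add(Rational(-5, 4), 4)), Mul(3, Pow(1, 2))), -1556) = Mul(Add(Mul(-4, Rational(11, 4)), Mul(3, 1)), -1556) = Mul(Add(-11, 3), -1556) = Mul(-8, -1556) = 12448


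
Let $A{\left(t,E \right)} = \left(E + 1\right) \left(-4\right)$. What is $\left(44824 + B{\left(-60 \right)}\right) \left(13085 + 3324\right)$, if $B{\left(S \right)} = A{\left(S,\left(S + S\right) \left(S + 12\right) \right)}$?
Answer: $357388020$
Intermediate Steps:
$A{\left(t,E \right)} = -4 - 4 E$ ($A{\left(t,E \right)} = \left(1 + E\right) \left(-4\right) = -4 - 4 E$)
$B{\left(S \right)} = -4 - 8 S \left(12 + S\right)$ ($B{\left(S \right)} = -4 - 4 \left(S + S\right) \left(S + 12\right) = -4 - 4 \cdot 2 S \left(12 + S\right) = -4 - 8 S \left(12 + S\right)$)
$\left(44824 + B{\left(-60 \right)}\right) \left(13085 + 3324\right) = \left(44824 - \left(4 - 480 \left(12 - 60\right)\right)\right) \left(13085 + 3324\right) = \left(44824 - \left(4 - -23040\right)\right) 16409 = \left(44824 - 23044\right) 16409 = 21780 \cdot 16409 = 357388020$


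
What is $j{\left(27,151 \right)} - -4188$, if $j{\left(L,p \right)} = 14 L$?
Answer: $4566$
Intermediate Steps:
$j{\left(27,151 \right)} - -4188 = 14 \cdot 27 - -4188 = 378 + 4188 = 4566$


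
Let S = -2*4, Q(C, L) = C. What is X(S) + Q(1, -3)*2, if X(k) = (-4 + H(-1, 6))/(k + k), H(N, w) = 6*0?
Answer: 9/4 ≈ 2.2500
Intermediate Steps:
S = -8
H(N, w) = 0
X(k) = -2/k (X(k) = (-4 + 0)/(k + k) = -4*1/(2*k) = -2/k)
X(S) + Q(1, -3)*2 = -2/(-8) + 1*2 = -2*(-⅛) + 2 = ¼ + 2 = 9/4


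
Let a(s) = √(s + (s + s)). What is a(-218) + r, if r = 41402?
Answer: 41402 + I*√654 ≈ 41402.0 + 25.573*I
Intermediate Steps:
a(s) = √3*√s (a(s) = √(s + 2*s) = √(3*s) = √3*√s)
a(-218) + r = √3*√(-218) + 41402 = √3*(I*√218) + 41402 = I*√654 + 41402 = 41402 + I*√654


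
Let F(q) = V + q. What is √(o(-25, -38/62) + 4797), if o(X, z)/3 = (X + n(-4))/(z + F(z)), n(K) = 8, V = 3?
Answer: √14423970/55 ≈ 69.052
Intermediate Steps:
F(q) = 3 + q
o(X, z) = 3*(8 + X)/(3 + 2*z) (o(X, z) = 3*((X + 8)/(z + (3 + z))) = 3*((8 + X)/(3 + 2*z)) = 3*(8 + X)/(3 + 2*z))
√(o(-25, -38/62) + 4797) = √(3*(8 - 25)/(3 + 2*(-38/62)) + 4797) = √(3*(-17)/(3 + 2*(-38*1/62)) + 4797) = √(3*(-17)/(3 + 2*(-19/31)) + 4797) = √(3*(-17)/(3 - 38/31) + 4797) = √(3*(-17)/(55/31) + 4797) = √(3*(31/55)*(-17) + 4797) = √(-1581/55 + 4797) = √(262254/55) = √14423970/55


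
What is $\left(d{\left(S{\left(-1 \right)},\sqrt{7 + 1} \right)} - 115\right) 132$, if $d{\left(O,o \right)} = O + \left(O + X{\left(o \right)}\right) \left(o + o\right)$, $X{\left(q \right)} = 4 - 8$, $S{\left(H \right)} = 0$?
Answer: $-15180 - 2112 \sqrt{2} \approx -18167.0$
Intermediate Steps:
$X{\left(q \right)} = -4$ ($X{\left(q \right)} = 4 - 8 = -4$)
$d{\left(O,o \right)} = O + 2 o \left(-4 + O\right)$ ($d{\left(O,o \right)} = O + \left(O - 4\right) \left(o + o\right) = O + \left(-4 + O\right) 2 o = O + 2 o \left(-4 + O\right)$)
$\left(d{\left(S{\left(-1 \right)},\sqrt{7 + 1} \right)} - 115\right) 132 = \left(\left(0 - 8 \sqrt{7 + 1} + 2 \cdot 0 \sqrt{7 + 1}\right) - 115\right) 132 = \left(\left(0 - 8 \sqrt{8} + 2 \cdot 0 \sqrt{8}\right) - 115\right) 132 = \left(\left(0 - 8 \cdot 2 \sqrt{2} + 2 \cdot 0 \cdot 2 \sqrt{2}\right) - 115\right) 132 = \left(\left(0 - 16 \sqrt{2} + 0\right) - 115\right) 132 = \left(- 16 \sqrt{2} - 115\right) 132 = \left(-115 - 16 \sqrt{2}\right) 132 = -15180 - 2112 \sqrt{2}$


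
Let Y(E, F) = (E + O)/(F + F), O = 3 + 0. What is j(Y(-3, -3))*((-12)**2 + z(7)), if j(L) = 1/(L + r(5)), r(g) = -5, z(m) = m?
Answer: -151/5 ≈ -30.200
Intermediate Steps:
O = 3
Y(E, F) = (3 + E)/(2*F) (Y(E, F) = (E + 3)/(F + F) = (3 + E)/((2*F)) = (3 + E)*(1/(2*F)) = (3 + E)/(2*F))
j(L) = 1/(-5 + L) (j(L) = 1/(L - 5) = 1/(-5 + L))
j(Y(-3, -3))*((-12)**2 + z(7)) = ((-12)**2 + 7)/(-5 + (1/2)*(3 - 3)/(-3)) = (144 + 7)/(-5 + (1/2)*(-1/3)*0) = 151/(-5 + 0) = 151/(-5) = -1/5*151 = -151/5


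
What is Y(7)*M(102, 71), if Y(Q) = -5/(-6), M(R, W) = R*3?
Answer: 255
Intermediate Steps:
M(R, W) = 3*R
Y(Q) = ⅚ (Y(Q) = -5*(-⅙) = ⅚)
Y(7)*M(102, 71) = 5*(3*102)/6 = (⅚)*306 = 255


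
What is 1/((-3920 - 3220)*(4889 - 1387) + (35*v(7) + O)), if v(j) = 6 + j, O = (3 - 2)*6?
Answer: -1/25003819 ≈ -3.9994e-8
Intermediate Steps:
O = 6 (O = 1*6 = 6)
1/((-3920 - 3220)*(4889 - 1387) + (35*v(7) + O)) = 1/((-3920 - 3220)*(4889 - 1387) + (35*(6 + 7) + 6)) = 1/(-7140*3502 + (35*13 + 6)) = 1/(-25004280 + (455 + 6)) = 1/(-25004280 + 461) = 1/(-25003819) = -1/25003819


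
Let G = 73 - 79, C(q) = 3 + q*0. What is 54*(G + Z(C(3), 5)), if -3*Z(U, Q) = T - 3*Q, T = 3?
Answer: -108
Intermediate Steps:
C(q) = 3 (C(q) = 3 + 0 = 3)
G = -6
Z(U, Q) = -1 + Q (Z(U, Q) = -(3 - 3*Q)/3 = -1 + Q)
54*(G + Z(C(3), 5)) = 54*(-6 + (-1 + 5)) = 54*(-6 + 4) = 54*(-2) = -108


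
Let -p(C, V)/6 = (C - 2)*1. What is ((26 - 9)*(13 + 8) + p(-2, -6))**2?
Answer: 145161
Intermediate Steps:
p(C, V) = 12 - 6*C (p(C, V) = -6*(C - 2) = -6*(-2 + C) = 12 - 6*C)
((26 - 9)*(13 + 8) + p(-2, -6))**2 = ((26 - 9)*(13 + 8) + (12 - 6*(-2)))**2 = (17*21 + (12 + 12))**2 = (357 + 24)**2 = 381**2 = 145161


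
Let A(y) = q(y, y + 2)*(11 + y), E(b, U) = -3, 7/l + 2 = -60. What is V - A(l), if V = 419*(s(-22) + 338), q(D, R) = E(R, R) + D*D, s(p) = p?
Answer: 31563331537/238328 ≈ 1.3244e+5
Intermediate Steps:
l = -7/62 (l = 7/(-2 - 60) = 7/(-62) = 7*(-1/62) = -7/62 ≈ -0.11290)
q(D, R) = -3 + D² (q(D, R) = -3 + D*D = -3 + D²)
A(y) = (-3 + y²)*(11 + y)
V = 132404 (V = 419*(-22 + 338) = 419*316 = 132404)
V - A(l) = 132404 - (-3 + (-7/62)²)*(11 - 7/62) = 132404 - (-3 + 49/3844)*675/62 = 132404 - (-11483)*675/(3844*62) = 132404 - 1*(-7751025/238328) = 132404 + 7751025/238328 = 31563331537/238328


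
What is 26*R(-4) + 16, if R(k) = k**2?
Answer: 432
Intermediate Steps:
26*R(-4) + 16 = 26*(-4)**2 + 16 = 26*16 + 16 = 416 + 16 = 432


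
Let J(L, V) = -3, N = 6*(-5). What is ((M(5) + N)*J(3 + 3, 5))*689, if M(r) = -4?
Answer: 70278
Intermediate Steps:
N = -30
((M(5) + N)*J(3 + 3, 5))*689 = ((-4 - 30)*(-3))*689 = -34*(-3)*689 = 102*689 = 70278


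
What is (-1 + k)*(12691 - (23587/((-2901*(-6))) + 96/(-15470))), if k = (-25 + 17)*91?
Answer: -138386586646593/14959490 ≈ -9.2508e+6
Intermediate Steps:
k = -728 (k = -8*91 = -728)
(-1 + k)*(12691 - (23587/((-2901*(-6))) + 96/(-15470))) = (-1 - 728)*(12691 - (23587/((-2901*(-6))) + 96/(-15470))) = -729*(12691 - (23587/17406 + 96*(-1/15470))) = -729*(12691 - (23587*(1/17406) - 48/7735)) = -729*(12691 - (23587/17406 - 48/7735)) = -729*(12691 - 1*181609957/134635410) = -729*(12691 - 181609957/134635410) = -729*1708476378353/134635410 = -138386586646593/14959490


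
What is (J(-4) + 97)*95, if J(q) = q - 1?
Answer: 8740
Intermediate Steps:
J(q) = -1 + q
(J(-4) + 97)*95 = ((-1 - 4) + 97)*95 = (-5 + 97)*95 = 92*95 = 8740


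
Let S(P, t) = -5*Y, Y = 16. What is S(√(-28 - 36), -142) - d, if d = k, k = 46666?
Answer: -46746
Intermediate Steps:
S(P, t) = -80 (S(P, t) = -5*16 = -80)
d = 46666
S(√(-28 - 36), -142) - d = -80 - 1*46666 = -80 - 46666 = -46746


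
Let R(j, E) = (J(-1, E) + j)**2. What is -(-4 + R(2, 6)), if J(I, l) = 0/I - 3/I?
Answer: -21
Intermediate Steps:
J(I, l) = -3/I (J(I, l) = 0 - 3/I = -3/I)
R(j, E) = (3 + j)**2 (R(j, E) = (-3/(-1) + j)**2 = (-3*(-1) + j)**2 = (3 + j)**2)
-(-4 + R(2, 6)) = -(-4 + (3 + 2)**2) = -(-4 + 5**2) = -(-4 + 25) = -1*21 = -21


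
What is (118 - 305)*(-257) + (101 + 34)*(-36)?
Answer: 43199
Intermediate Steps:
(118 - 305)*(-257) + (101 + 34)*(-36) = -187*(-257) + 135*(-36) = 48059 - 4860 = 43199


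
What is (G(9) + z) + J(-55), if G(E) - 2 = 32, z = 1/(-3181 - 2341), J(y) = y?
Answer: -115963/5522 ≈ -21.000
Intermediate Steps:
z = -1/5522 (z = 1/(-5522) = -1/5522 ≈ -0.00018109)
G(E) = 34 (G(E) = 2 + 32 = 34)
(G(9) + z) + J(-55) = (34 - 1/5522) - 55 = 187747/5522 - 55 = -115963/5522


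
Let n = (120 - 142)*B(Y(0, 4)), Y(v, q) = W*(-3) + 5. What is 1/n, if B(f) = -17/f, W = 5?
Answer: -5/187 ≈ -0.026738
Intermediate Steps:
Y(v, q) = -10 (Y(v, q) = 5*(-3) + 5 = -15 + 5 = -10)
n = -187/5 (n = (120 - 142)*(-17/(-10)) = -(-374)*(-1)/10 = -22*17/10 = -187/5 ≈ -37.400)
1/n = 1/(-187/5) = -5/187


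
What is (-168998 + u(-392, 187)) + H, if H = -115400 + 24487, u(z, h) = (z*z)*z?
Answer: -60496199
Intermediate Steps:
u(z, h) = z³ (u(z, h) = z²*z = z³)
H = -90913
(-168998 + u(-392, 187)) + H = (-168998 + (-392)³) - 90913 = (-168998 - 60236288) - 90913 = -60405286 - 90913 = -60496199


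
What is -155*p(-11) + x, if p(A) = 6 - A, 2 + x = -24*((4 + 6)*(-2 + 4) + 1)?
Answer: -3141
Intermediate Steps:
x = -506 (x = -2 - 24*((4 + 6)*(-2 + 4) + 1) = -2 - 24*(10*2 + 1) = -2 - 24*(20 + 1) = -2 - 24*21 = -2 - 504 = -506)
-155*p(-11) + x = -155*(6 - 1*(-11)) - 506 = -155*(6 + 11) - 506 = -155*17 - 506 = -2635 - 506 = -3141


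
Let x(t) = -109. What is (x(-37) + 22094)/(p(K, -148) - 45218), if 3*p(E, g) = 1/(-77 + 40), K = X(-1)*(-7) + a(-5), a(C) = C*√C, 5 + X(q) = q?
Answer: -2440335/5019199 ≈ -0.48620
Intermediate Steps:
X(q) = -5 + q
a(C) = C^(3/2)
K = 42 - 5*I*√5 (K = (-5 - 1)*(-7) + (-5)^(3/2) = -6*(-7) - 5*I*√5 = 42 - 5*I*√5 ≈ 42.0 - 11.18*I)
p(E, g) = -1/111 (p(E, g) = 1/(3*(-77 + 40)) = (⅓)/(-37) = (⅓)*(-1/37) = -1/111)
(x(-37) + 22094)/(p(K, -148) - 45218) = (-109 + 22094)/(-1/111 - 45218) = 21985/(-5019199/111) = 21985*(-111/5019199) = -2440335/5019199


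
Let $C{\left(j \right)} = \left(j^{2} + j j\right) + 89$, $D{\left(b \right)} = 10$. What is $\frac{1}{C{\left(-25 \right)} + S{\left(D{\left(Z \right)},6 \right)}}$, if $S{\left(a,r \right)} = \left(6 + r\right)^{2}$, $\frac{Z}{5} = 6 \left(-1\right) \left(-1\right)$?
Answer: $\frac{1}{1483} \approx 0.00067431$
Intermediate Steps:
$Z = 30$ ($Z = 5 \cdot 6 \left(-1\right) \left(-1\right) = 5 \left(\left(-6\right) \left(-1\right)\right) = 5 \cdot 6 = 30$)
$C{\left(j \right)} = 89 + 2 j^{2}$ ($C{\left(j \right)} = \left(j^{2} + j^{2}\right) + 89 = 2 j^{2} + 89 = 89 + 2 j^{2}$)
$\frac{1}{C{\left(-25 \right)} + S{\left(D{\left(Z \right)},6 \right)}} = \frac{1}{\left(89 + 2 \left(-25\right)^{2}\right) + \left(6 + 6\right)^{2}} = \frac{1}{\left(89 + 2 \cdot 625\right) + 12^{2}} = \frac{1}{\left(89 + 1250\right) + 144} = \frac{1}{1339 + 144} = \frac{1}{1483}$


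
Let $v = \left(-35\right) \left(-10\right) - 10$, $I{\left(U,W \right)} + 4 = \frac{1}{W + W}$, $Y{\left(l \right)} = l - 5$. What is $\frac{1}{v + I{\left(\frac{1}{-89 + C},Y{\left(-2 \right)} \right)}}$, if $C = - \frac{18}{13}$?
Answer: $\frac{14}{4703} \approx 0.0029768$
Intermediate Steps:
$C = - \frac{18}{13}$ ($C = \left(-18\right) \frac{1}{13} = - \frac{18}{13} \approx -1.3846$)
$Y{\left(l \right)} = -5 + l$
$I{\left(U,W \right)} = -4 + \frac{1}{2 W}$ ($I{\left(U,W \right)} = -4 + \frac{1}{W + W} = -4 + \frac{1}{2 W}$)
$v = 340$ ($v = 350 - 10 = 340$)
$\frac{1}{v + I{\left(\frac{1}{-89 + C},Y{\left(-2 \right)} \right)}} = \frac{1}{340 - \left(4 - \frac{1}{2 \left(-5 - 2\right)}\right)} = \frac{1}{340 - \left(4 - \frac{1}{2 \left(-7\right)}\right)} = \frac{1}{340 + \left(-4 + \frac{1}{2} \left(- \frac{1}{7}\right)\right)} = \frac{1}{340 - \frac{57}{14}} = \frac{1}{\frac{4703}{14}} = \frac{14}{4703}$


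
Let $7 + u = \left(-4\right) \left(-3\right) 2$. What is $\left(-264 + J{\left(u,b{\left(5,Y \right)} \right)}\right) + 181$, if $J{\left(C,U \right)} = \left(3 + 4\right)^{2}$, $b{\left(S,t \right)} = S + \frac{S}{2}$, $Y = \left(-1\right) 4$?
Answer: $-34$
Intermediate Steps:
$u = 17$ ($u = -7 + \left(-4\right) \left(-3\right) 2 = -7 + 12 \cdot 2 = -7 + 24 = 17$)
$Y = -4$
$b{\left(S,t \right)} = \frac{3 S}{2}$ ($b{\left(S,t \right)} = S + S \frac{1}{2} = S + \frac{S}{2} = \frac{3 S}{2}$)
$J{\left(C,U \right)} = 49$ ($J{\left(C,U \right)} = 7^{2} = 49$)
$\left(-264 + J{\left(u,b{\left(5,Y \right)} \right)}\right) + 181 = \left(-264 + 49\right) + 181 = -215 + 181 = -34$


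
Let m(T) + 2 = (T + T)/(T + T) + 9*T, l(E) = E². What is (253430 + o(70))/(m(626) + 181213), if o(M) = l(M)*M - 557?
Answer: 595873/186846 ≈ 3.1891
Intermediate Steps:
o(M) = -557 + M³ (o(M) = M²*M - 557 = M³ - 557 = -557 + M³)
m(T) = -1 + 9*T (m(T) = -2 + ((T + T)/(T + T) + 9*T) = -2 + ((2*T)/((2*T)) + 9*T) = -2 + ((2*T)*(1/(2*T)) + 9*T) = -2 + (1 + 9*T) = -1 + 9*T)
(253430 + o(70))/(m(626) + 181213) = (253430 + (-557 + 70³))/((-1 + 9*626) + 181213) = (253430 + (-557 + 343000))/((-1 + 5634) + 181213) = (253430 + 342443)/(5633 + 181213) = 595873/186846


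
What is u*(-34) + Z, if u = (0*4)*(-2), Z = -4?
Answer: -4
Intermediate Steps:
u = 0 (u = 0*(-2) = 0)
u*(-34) + Z = 0*(-34) - 4 = 0 - 4 = -4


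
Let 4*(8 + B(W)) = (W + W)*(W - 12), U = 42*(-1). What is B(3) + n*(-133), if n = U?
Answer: 11129/2 ≈ 5564.5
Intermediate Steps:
U = -42
n = -42
B(W) = -8 + W*(-12 + W)/2 (B(W) = -8 + ((W + W)*(W - 12))/4 = -8 + ((2*W)*(-12 + W))/4 = -8 + (2*W*(-12 + W))/4 = -8 + W*(-12 + W)/2)
B(3) + n*(-133) = (-8 + (½)*3² - 6*3) - 42*(-133) = (-8 + (½)*9 - 18) + 5586 = (-8 + 9/2 - 18) + 5586 = -43/2 + 5586 = 11129/2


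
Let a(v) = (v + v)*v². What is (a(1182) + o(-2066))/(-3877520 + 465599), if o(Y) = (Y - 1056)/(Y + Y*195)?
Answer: -95530220057887/98686403004 ≈ -968.02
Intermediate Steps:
a(v) = 2*v³ (a(v) = (2*v)*v² = 2*v³)
o(Y) = (-1056 + Y)/(196*Y) (o(Y) = (-1056 + Y)/(Y + 195*Y) = (-1056 + Y)/((196*Y)) = (-1056 + Y)*(1/(196*Y)) = (-1056 + Y)/(196*Y))
(a(1182) + o(-2066))/(-3877520 + 465599) = (2*1182³ + (1/196)*(-1056 - 2066)/(-2066))/(-3877520 + 465599) = (2*1651400568 + (1/196)*(-1/2066)*(-3122))/(-3411921) = (3302801136 + 223/28924)*(-1/3411921) = (95530220057887/28924)*(-1/3411921) = -95530220057887/98686403004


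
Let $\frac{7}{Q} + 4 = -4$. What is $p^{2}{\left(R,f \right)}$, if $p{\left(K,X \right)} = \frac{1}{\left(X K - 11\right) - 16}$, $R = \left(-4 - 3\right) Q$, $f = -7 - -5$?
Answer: $\frac{16}{24649} \approx 0.00064911$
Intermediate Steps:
$Q = - \frac{7}{8}$ ($Q = \frac{7}{-4 - 4} = \frac{7}{-8} = 7 \left(- \frac{1}{8}\right) = - \frac{7}{8} \approx -0.875$)
$f = -2$ ($f = -7 + 5 = -2$)
$R = \frac{49}{8}$ ($R = \left(-4 - 3\right) \left(- \frac{7}{8}\right) = \left(-7\right) \left(- \frac{7}{8}\right) = \frac{49}{8} \approx 6.125$)
$p{\left(K,X \right)} = \frac{1}{-27 + K X}$ ($p{\left(K,X \right)} = \frac{1}{\left(K X - 11\right) - 16} = \frac{1}{\left(-11 + K X\right) - 16} = \frac{1}{-27 + K X}$)
$p^{2}{\left(R,f \right)} = \left(\frac{1}{-27 + \frac{49}{8} \left(-2\right)}\right)^{2} = \left(\frac{1}{-27 - \frac{49}{4}}\right)^{2} = \left(\frac{1}{- \frac{157}{4}}\right)^{2} = \left(- \frac{4}{157}\right)^{2} = \frac{16}{24649}$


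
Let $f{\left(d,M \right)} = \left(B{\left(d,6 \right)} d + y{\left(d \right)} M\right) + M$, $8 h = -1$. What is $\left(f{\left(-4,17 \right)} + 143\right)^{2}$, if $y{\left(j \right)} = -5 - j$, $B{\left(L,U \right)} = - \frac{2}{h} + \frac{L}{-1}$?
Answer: $3969$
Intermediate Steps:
$h = - \frac{1}{8}$ ($h = \frac{1}{8} \left(-1\right) = - \frac{1}{8} \approx -0.125$)
$B{\left(L,U \right)} = 16 - L$ ($B{\left(L,U \right)} = - \frac{2}{- \frac{1}{8}} + \frac{L}{-1} = \left(-2\right) \left(-8\right) + L \left(-1\right) = 16 - L$)
$f{\left(d,M \right)} = M + M \left(-5 - d\right) + d \left(16 - d\right)$ ($f{\left(d,M \right)} = \left(\left(16 - d\right) d + \left(-5 - d\right) M\right) + M = \left(d \left(16 - d\right) + M \left(-5 - d\right)\right) + M = \left(M \left(-5 - d\right) + d \left(16 - d\right)\right) + M = M + M \left(-5 - d\right) + d \left(16 - d\right)$)
$\left(f{\left(-4,17 \right)} + 143\right)^{2} = \left(\left(17 - 17 \left(5 - 4\right) - - 4 \left(-16 - 4\right)\right) + 143\right)^{2} = \left(\left(17 - 17 \cdot 1 - \left(-4\right) \left(-20\right)\right) + 143\right)^{2} = \left(\left(17 - 17 - 80\right) + 143\right)^{2} = \left(-80 + 143\right)^{2} = 63^{2} = 3969$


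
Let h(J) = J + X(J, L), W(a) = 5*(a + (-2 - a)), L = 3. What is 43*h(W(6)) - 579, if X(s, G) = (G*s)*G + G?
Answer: -4750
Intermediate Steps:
X(s, G) = G + s*G² (X(s, G) = s*G² + G = G + s*G²)
W(a) = -10 (W(a) = 5*(-2) = -10)
h(J) = 3 + 10*J (h(J) = J + 3*(1 + 3*J) = J + (3 + 9*J) = 3 + 10*J)
43*h(W(6)) - 579 = 43*(3 + 10*(-10)) - 579 = 43*(3 - 100) - 579 = 43*(-97) - 579 = -4171 - 579 = -4750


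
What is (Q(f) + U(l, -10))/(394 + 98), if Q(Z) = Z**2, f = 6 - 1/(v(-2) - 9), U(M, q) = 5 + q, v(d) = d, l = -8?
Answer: 971/14883 ≈ 0.065242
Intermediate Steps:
f = 67/11 (f = 6 - 1/(-2 - 9) = 6 - 1/(-11) = 6 - 1*(-1/11) = 6 + 1/11 = 67/11 ≈ 6.0909)
(Q(f) + U(l, -10))/(394 + 98) = ((67/11)**2 + (5 - 10))/(394 + 98) = (4489/121 - 5)/492 = (3884/121)*(1/492) = 971/14883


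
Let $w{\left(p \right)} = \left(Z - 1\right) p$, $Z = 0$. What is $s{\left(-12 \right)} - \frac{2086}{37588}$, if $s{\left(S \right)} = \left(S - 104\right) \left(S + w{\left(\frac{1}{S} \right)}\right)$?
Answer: $\frac{77935589}{56382} \approx 1382.3$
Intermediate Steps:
$w{\left(p \right)} = - p$ ($w{\left(p \right)} = \left(0 - 1\right) p = - p$)
$s{\left(S \right)} = \left(-104 + S\right) \left(S - \frac{1}{S}\right)$ ($s{\left(S \right)} = \left(S - 104\right) \left(S - \frac{1}{S}\right) = \left(-104 + S\right) \left(S - \frac{1}{S}\right)$)
$s{\left(-12 \right)} - \frac{2086}{37588} = \left(-1 + \left(-12\right)^{2} - -1248 + \frac{104}{-12}\right) - \frac{2086}{37588} = \left(-1 + 144 + 1248 + 104 \left(- \frac{1}{12}\right)\right) - 2086 \cdot \frac{1}{37588} = \left(-1 + 144 + 1248 - \frac{26}{3}\right) - \frac{1043}{18794} = \frac{4147}{3} - \frac{1043}{18794} = \frac{77935589}{56382}$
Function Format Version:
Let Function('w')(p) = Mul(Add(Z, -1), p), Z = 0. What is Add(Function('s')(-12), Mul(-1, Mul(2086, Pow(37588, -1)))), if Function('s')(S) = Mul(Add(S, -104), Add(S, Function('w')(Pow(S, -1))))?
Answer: Rational(77935589, 56382) ≈ 1382.3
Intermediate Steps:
Function('w')(p) = Mul(-1, p) (Function('w')(p) = Mul(Add(0, -1), p) = Mul(-1, p))
Function('s')(S) = Mul(Add(-104, S), Add(S, Mul(-1, Pow(S, -1)))) (Function('s')(S) = Mul(Add(S, -104), Add(S, Mul(-1, Pow(S, -1)))) = Mul(Add(-104, S), Add(S, Mul(-1, Pow(S, -1)))))
Add(Function('s')(-12), Mul(-1, Mul(2086, Pow(37588, -1)))) = Add(Add(-1, Pow(-12, 2), Mul(-104, -12), Mul(104, Pow(-12, -1))), Mul(-1, Mul(2086, Pow(37588, -1)))) = Add(Add(-1, 144, 1248, Mul(104, Rational(-1, 12))), Mul(-1, Mul(2086, Rational(1, 37588)))) = Add(Add(-1, 144, 1248, Rational(-26, 3)), Mul(-1, Rational(1043, 18794))) = Add(Rational(4147, 3), Rational(-1043, 18794)) = Rational(77935589, 56382)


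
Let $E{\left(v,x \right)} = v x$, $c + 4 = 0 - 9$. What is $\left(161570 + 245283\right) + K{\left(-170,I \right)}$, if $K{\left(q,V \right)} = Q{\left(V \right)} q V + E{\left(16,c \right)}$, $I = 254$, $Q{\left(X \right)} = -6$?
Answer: $665725$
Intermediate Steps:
$c = -13$ ($c = -4 + \left(0 - 9\right) = -4 - 9 = -13$)
$K{\left(q,V \right)} = -208 - 6 V q$ ($K{\left(q,V \right)} = - 6 q V + 16 \left(-13\right) = - 6 V q - 208 = -208 - 6 V q$)
$\left(161570 + 245283\right) + K{\left(-170,I \right)} = \left(161570 + 245283\right) - \left(208 + 1524 \left(-170\right)\right) = 406853 + \left(-208 + 259080\right) = 406853 + 258872 = 665725$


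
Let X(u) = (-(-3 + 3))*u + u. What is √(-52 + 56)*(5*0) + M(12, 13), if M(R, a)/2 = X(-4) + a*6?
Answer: 148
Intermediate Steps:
X(u) = u (X(u) = (-1*0)*u + u = 0*u + u = 0 + u = u)
M(R, a) = -8 + 12*a (M(R, a) = 2*(-4 + a*6) = 2*(-4 + 6*a) = -8 + 12*a)
√(-52 + 56)*(5*0) + M(12, 13) = √(-52 + 56)*(5*0) + (-8 + 12*13) = √4*0 + (-8 + 156) = 2*0 + 148 = 0 + 148 = 148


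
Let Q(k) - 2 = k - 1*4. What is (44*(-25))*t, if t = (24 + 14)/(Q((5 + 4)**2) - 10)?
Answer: -41800/69 ≈ -605.80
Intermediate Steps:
Q(k) = -2 + k (Q(k) = 2 + (k - 1*4) = 2 + (k - 4) = 2 + (-4 + k) = -2 + k)
t = 38/69 (t = (24 + 14)/((-2 + (5 + 4)**2) - 10) = 38/((-2 + 9**2) - 10) = 38/((-2 + 81) - 10) = 38/(79 - 10) = 38/69 ≈ 0.55072)
(44*(-25))*t = (44*(-25))*(38/69) = -1100*38/69 = -41800/69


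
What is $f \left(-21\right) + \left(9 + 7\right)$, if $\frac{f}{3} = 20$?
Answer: $-1244$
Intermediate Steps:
$f = 60$ ($f = 3 \cdot 20 = 60$)
$f \left(-21\right) + \left(9 + 7\right) = 60 \left(-21\right) + \left(9 + 7\right) = -1260 + 16 = -1244$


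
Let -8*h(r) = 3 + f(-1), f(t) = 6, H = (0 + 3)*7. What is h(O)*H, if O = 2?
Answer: -189/8 ≈ -23.625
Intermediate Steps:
H = 21 (H = 3*7 = 21)
h(r) = -9/8 (h(r) = -(3 + 6)/8 = -⅛*9 = -9/8)
h(O)*H = -9/8*21 = -189/8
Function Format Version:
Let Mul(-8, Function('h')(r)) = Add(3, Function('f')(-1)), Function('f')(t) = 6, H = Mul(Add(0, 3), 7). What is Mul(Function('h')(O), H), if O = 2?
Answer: Rational(-189, 8) ≈ -23.625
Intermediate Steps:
H = 21 (H = Mul(3, 7) = 21)
Function('h')(r) = Rational(-9, 8) (Function('h')(r) = Mul(Rational(-1, 8), Add(3, 6)) = Mul(Rational(-1, 8), 9) = Rational(-9, 8))
Mul(Function('h')(O), H) = Mul(Rational(-9, 8), 21) = Rational(-189, 8)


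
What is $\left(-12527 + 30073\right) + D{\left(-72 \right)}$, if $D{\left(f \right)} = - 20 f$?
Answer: $18986$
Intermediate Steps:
$\left(-12527 + 30073\right) + D{\left(-72 \right)} = \left(-12527 + 30073\right) - -1440 = 17546 + 1440 = 18986$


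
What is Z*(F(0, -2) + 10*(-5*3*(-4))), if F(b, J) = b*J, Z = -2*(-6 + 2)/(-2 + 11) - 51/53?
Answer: -7000/159 ≈ -44.025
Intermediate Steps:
Z = -35/477 (Z = -2/(9/(-4)) - 51*1/53 = -2/(9*(-¼)) - 51/53 = -2/(-9/4) - 51/53 = -2*(-4/9) - 51/53 = 8/9 - 51/53 = -35/477 ≈ -0.073375)
F(b, J) = J*b
Z*(F(0, -2) + 10*(-5*3*(-4))) = -35*(-2*0 + 10*(-5*3*(-4)))/477 = -35*(0 + 10*(-15*(-4)))/477 = -35*(0 + 10*60)/477 = -35*(0 + 600)/477 = -35/477*600 = -7000/159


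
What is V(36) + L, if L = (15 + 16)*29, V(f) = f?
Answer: 935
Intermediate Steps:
L = 899 (L = 31*29 = 899)
V(36) + L = 36 + 899 = 935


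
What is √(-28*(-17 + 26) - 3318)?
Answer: I*√3570 ≈ 59.749*I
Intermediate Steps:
√(-28*(-17 + 26) - 3318) = √(-28*9 - 3318) = √(-252 - 3318) = √(-3570) = I*√3570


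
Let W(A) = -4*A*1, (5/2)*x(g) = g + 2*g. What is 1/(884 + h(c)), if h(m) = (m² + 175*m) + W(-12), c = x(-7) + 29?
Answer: 25/124034 ≈ 0.00020156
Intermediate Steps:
x(g) = 6*g/5 (x(g) = 2*(g + 2*g)/5 = 2*(3*g)/5 = 6*g/5)
c = 103/5 (c = (6/5)*(-7) + 29 = -42/5 + 29 = 103/5 ≈ 20.600)
W(A) = -4*A
h(m) = 48 + m² + 175*m (h(m) = (m² + 175*m) - 4*(-12) = (m² + 175*m) + 48 = 48 + m² + 175*m)
1/(884 + h(c)) = 1/(884 + (48 + (103/5)² + 175*(103/5))) = 1/(884 + (48 + 10609/25 + 3605)) = 1/(884 + 101934/25) = 1/(124034/25) = 25/124034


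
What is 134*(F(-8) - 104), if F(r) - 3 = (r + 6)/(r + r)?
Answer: -54069/4 ≈ -13517.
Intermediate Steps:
F(r) = 3 + (6 + r)/(2*r) (F(r) = 3 + (r + 6)/(r + r) = 3 + (6 + r)/((2*r)) = 3 + (6 + r)*(1/(2*r)) = 3 + (6 + r)/(2*r))
134*(F(-8) - 104) = 134*((7/2 + 3/(-8)) - 104) = 134*((7/2 + 3*(-⅛)) - 104) = 134*((7/2 - 3/8) - 104) = 134*(25/8 - 104) = 134*(-807/8) = -54069/4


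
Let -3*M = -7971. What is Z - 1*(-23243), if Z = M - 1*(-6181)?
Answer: 32081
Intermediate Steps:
M = 2657 (M = -1/3*(-7971) = 2657)
Z = 8838 (Z = 2657 - 1*(-6181) = 2657 + 6181 = 8838)
Z - 1*(-23243) = 8838 - 1*(-23243) = 8838 + 23243 = 32081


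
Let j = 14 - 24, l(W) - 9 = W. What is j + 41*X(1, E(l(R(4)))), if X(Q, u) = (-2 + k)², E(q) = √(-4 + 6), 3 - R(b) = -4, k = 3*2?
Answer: 646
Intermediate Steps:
k = 6
R(b) = 7 (R(b) = 3 - 1*(-4) = 3 + 4 = 7)
l(W) = 9 + W
E(q) = √2
X(Q, u) = 16 (X(Q, u) = (-2 + 6)² = 4² = 16)
j = -10
j + 41*X(1, E(l(R(4)))) = -10 + 41*16 = -10 + 656 = 646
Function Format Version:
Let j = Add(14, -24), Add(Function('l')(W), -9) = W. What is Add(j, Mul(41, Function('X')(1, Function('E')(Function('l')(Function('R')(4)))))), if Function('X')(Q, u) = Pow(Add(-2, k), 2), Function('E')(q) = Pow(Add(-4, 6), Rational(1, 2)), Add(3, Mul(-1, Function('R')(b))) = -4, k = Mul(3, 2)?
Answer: 646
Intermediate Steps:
k = 6
Function('R')(b) = 7 (Function('R')(b) = Add(3, Mul(-1, -4)) = Add(3, 4) = 7)
Function('l')(W) = Add(9, W)
Function('E')(q) = Pow(2, Rational(1, 2))
Function('X')(Q, u) = 16 (Function('X')(Q, u) = Pow(Add(-2, 6), 2) = Pow(4, 2) = 16)
j = -10
Add(j, Mul(41, Function('X')(1, Function('E')(Function('l')(Function('R')(4)))))) = Add(-10, Mul(41, 16)) = Add(-10, 656) = 646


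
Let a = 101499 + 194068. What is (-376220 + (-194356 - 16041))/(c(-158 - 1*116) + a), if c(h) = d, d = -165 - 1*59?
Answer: -586617/295343 ≈ -1.9862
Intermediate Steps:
a = 295567
d = -224 (d = -165 - 59 = -224)
c(h) = -224
(-376220 + (-194356 - 16041))/(c(-158 - 1*116) + a) = (-376220 + (-194356 - 16041))/(-224 + 295567) = (-376220 - 210397)/295343 = -586617*1/295343 = -586617/295343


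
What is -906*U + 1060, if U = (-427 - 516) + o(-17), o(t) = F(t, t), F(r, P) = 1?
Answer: 854512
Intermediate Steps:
o(t) = 1
U = -942 (U = (-427 - 516) + 1 = -943 + 1 = -942)
-906*U + 1060 = -906*(-942) + 1060 = 853452 + 1060 = 854512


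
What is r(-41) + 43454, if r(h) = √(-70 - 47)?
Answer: 43454 + 3*I*√13 ≈ 43454.0 + 10.817*I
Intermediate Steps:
r(h) = 3*I*√13 (r(h) = √(-117) = 3*I*√13)
r(-41) + 43454 = 3*I*√13 + 43454 = 43454 + 3*I*√13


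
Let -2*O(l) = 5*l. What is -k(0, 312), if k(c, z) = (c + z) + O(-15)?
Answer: -699/2 ≈ -349.50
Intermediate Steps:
O(l) = -5*l/2
k(c, z) = 75/2 + c + z (k(c, z) = (c + z) - 5/2*(-15) = (c + z) + 75/2 = 75/2 + c + z)
-k(0, 312) = -(75/2 + 0 + 312) = -1*699/2 = -699/2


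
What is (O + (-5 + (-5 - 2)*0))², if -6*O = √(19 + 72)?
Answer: (30 + √91)²/36 ≈ 43.427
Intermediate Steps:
O = -√91/6 (O = -√(19 + 72)/6 = -√91/6 ≈ -1.5899)
(O + (-5 + (-5 - 2)*0))² = (-√91/6 + (-5 + (-5 - 2)*0))² = (-√91/6 + (-5 - 7*0))² = (-√91/6 + (-5 + 0))² = (-√91/6 - 5)² = (-5 - √91/6)²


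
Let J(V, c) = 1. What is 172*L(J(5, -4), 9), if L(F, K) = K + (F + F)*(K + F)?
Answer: 4988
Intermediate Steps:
L(F, K) = K + 2*F*(F + K) (L(F, K) = K + (2*F)*(F + K) = K + 2*F*(F + K))
172*L(J(5, -4), 9) = 172*(9 + 2*1² + 2*1*9) = 172*(9 + 2*1 + 18) = 172*(9 + 2 + 18) = 172*29 = 4988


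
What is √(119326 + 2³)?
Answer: √119334 ≈ 345.45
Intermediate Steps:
√(119326 + 2³) = √(119326 + 8) = √119334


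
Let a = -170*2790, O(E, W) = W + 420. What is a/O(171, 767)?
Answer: -474300/1187 ≈ -399.58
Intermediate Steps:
O(E, W) = 420 + W
a = -474300
a/O(171, 767) = -474300/(420 + 767) = -474300/1187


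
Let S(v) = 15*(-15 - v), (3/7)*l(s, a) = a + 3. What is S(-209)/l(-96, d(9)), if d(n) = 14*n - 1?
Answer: 4365/448 ≈ 9.7433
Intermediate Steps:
d(n) = -1 + 14*n
l(s, a) = 7 + 7*a/3 (l(s, a) = 7*(a + 3)/3 = 7*(3 + a)/3 = 7 + 7*a/3)
S(v) = -225 - 15*v
S(-209)/l(-96, d(9)) = (-225 - 15*(-209))/(7 + 7*(-1 + 14*9)/3) = (-225 + 3135)/(7 + 7*(-1 + 126)/3) = 2910/(7 + (7/3)*125) = 2910/(7 + 875/3) = 2910/(896/3) = 2910*(3/896) = 4365/448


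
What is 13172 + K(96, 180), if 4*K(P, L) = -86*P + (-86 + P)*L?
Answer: 11558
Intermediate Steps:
K(P, L) = -43*P/2 + L*(-86 + P)/4 (K(P, L) = (-86*P + (-86 + P)*L)/4 = (-86*P + L*(-86 + P))/4 = -43*P/2 + L*(-86 + P)/4)
13172 + K(96, 180) = 13172 + (-43/2*180 - 43/2*96 + (¼)*180*96) = 13172 + (-3870 - 2064 + 4320) = 13172 - 1614 = 11558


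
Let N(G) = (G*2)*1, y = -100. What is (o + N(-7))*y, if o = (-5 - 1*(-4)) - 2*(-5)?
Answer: 500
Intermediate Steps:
o = 9 (o = (-5 + 4) + 10 = -1 + 10 = 9)
N(G) = 2*G (N(G) = (2*G)*1 = 2*G)
(o + N(-7))*y = (9 + 2*(-7))*(-100) = (9 - 14)*(-100) = -5*(-100) = 500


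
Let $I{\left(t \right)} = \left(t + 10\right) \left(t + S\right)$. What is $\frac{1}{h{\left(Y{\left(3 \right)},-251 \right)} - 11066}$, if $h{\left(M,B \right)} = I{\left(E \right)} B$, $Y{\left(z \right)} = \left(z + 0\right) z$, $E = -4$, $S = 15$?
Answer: $- \frac{1}{27632} \approx -3.619 \cdot 10^{-5}$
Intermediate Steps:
$I{\left(t \right)} = \left(10 + t\right) \left(15 + t\right)$ ($I{\left(t \right)} = \left(t + 10\right) \left(t + 15\right) = \left(10 + t\right) \left(15 + t\right)$)
$Y{\left(z \right)} = z^{2}$ ($Y{\left(z \right)} = z z = z^{2}$)
$h{\left(M,B \right)} = 66 B$ ($h{\left(M,B \right)} = \left(150 + \left(-4\right)^{2} + 25 \left(-4\right)\right) B = \left(150 + 16 - 100\right) B = 66 B$)
$\frac{1}{h{\left(Y{\left(3 \right)},-251 \right)} - 11066} = \frac{1}{66 \left(-251\right) - 11066} = \frac{1}{-16566 - 11066} = \frac{1}{-27632} = - \frac{1}{27632}$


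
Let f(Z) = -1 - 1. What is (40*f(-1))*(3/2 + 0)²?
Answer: -180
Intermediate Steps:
f(Z) = -2
(40*f(-1))*(3/2 + 0)² = (40*(-2))*(3/2 + 0)² = -80*(3*(½) + 0)² = -80*(3/2 + 0)² = -80*(3/2)² = -80*9/4 = -180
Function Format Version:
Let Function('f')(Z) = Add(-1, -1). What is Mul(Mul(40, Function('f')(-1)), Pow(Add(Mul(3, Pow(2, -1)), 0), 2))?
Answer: -180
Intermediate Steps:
Function('f')(Z) = -2
Mul(Mul(40, Function('f')(-1)), Pow(Add(Mul(3, Pow(2, -1)), 0), 2)) = Mul(Mul(40, -2), Pow(Add(Mul(3, Pow(2, -1)), 0), 2)) = Mul(-80, Pow(Add(Mul(3, Rational(1, 2)), 0), 2)) = Mul(-80, Pow(Add(Rational(3, 2), 0), 2)) = Mul(-80, Pow(Rational(3, 2), 2)) = Mul(-80, Rational(9, 4)) = -180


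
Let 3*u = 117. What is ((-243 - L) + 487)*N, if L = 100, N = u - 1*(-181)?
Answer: 31680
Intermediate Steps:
u = 39 (u = (⅓)*117 = 39)
N = 220 (N = 39 - 1*(-181) = 39 + 181 = 220)
((-243 - L) + 487)*N = ((-243 - 1*100) + 487)*220 = ((-243 - 100) + 487)*220 = (-343 + 487)*220 = 144*220 = 31680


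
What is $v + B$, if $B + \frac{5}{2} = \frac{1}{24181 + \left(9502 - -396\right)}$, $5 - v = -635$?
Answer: $\frac{43450727}{68158} \approx 637.5$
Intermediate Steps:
$v = 640$ ($v = 5 - -635 = 5 + 635 = 640$)
$B = - \frac{170393}{68158}$ ($B = - \frac{5}{2} + \frac{1}{24181 + \left(9502 - -396\right)} = - \frac{5}{2} + \frac{1}{24181 + \left(9502 + 396\right)} = - \frac{5}{2} + \frac{1}{24181 + 9898} = - \frac{5}{2} + \frac{1}{34079} = - \frac{170393}{68158} \approx -2.5$)
$v + B = 640 - \frac{170393}{68158} = \frac{43450727}{68158}$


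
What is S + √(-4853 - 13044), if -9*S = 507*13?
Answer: -2197/3 + I*√17897 ≈ -732.33 + 133.78*I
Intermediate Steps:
S = -2197/3 (S = -169*13/3 = -⅑*6591 = -2197/3 ≈ -732.33)
S + √(-4853 - 13044) = -2197/3 + √(-4853 - 13044) = -2197/3 + √(-17897) = -2197/3 + I*√17897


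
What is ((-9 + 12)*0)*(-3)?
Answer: 0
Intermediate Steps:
((-9 + 12)*0)*(-3) = (3*0)*(-3) = 0*(-3) = 0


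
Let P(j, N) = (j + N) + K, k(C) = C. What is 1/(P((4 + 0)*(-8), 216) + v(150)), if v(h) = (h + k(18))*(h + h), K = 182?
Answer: 1/50766 ≈ 1.9698e-5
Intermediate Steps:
P(j, N) = 182 + N + j (P(j, N) = (j + N) + 182 = (N + j) + 182 = 182 + N + j)
v(h) = 2*h*(18 + h) (v(h) = (h + 18)*(h + h) = (18 + h)*(2*h) = 2*h*(18 + h))
1/(P((4 + 0)*(-8), 216) + v(150)) = 1/((182 + 216 + (4 + 0)*(-8)) + 2*150*(18 + 150)) = 1/((182 + 216 + 4*(-8)) + 2*150*168) = 1/((182 + 216 - 32) + 50400) = 1/(366 + 50400) = 1/50766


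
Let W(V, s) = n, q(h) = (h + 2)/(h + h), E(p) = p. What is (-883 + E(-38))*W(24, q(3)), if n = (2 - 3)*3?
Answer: 2763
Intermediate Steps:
q(h) = (2 + h)/(2*h) (q(h) = (2 + h)/((2*h)) = (2 + h)*(1/(2*h)) = (2 + h)/(2*h))
n = -3 (n = -1*3 = -3)
W(V, s) = -3
(-883 + E(-38))*W(24, q(3)) = (-883 - 38)*(-3) = -921*(-3) = 2763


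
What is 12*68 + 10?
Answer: 826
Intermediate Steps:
12*68 + 10 = 816 + 10 = 826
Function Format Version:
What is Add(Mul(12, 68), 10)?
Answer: 826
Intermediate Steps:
Add(Mul(12, 68), 10) = Add(816, 10) = 826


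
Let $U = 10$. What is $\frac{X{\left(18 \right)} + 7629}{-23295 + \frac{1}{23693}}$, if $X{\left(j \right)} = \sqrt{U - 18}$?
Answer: $- \frac{180753897}{551928434} - \frac{23693 i \sqrt{2}}{275964217} \approx -0.3275 - 0.00012142 i$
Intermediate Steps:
$X{\left(j \right)} = 2 i \sqrt{2}$ ($X{\left(j \right)} = \sqrt{10 - 18} = \sqrt{-8} = 2 i \sqrt{2}$)
$\frac{X{\left(18 \right)} + 7629}{-23295 + \frac{1}{23693}} = \frac{2 i \sqrt{2} + 7629}{-23295 + \frac{1}{23693}} = \frac{7629 + 2 i \sqrt{2}}{-23295 + \frac{1}{23693}} = \frac{7629 + 2 i \sqrt{2}}{- \frac{551928434}{23693}} = \left(7629 + 2 i \sqrt{2}\right) \left(- \frac{23693}{551928434}\right) = - \frac{180753897}{551928434} - \frac{23693 i \sqrt{2}}{275964217}$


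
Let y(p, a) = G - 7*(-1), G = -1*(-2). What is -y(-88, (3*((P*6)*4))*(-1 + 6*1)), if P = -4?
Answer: -9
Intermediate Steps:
G = 2
y(p, a) = 9 (y(p, a) = 2 - 7*(-1) = 2 + 7 = 9)
-y(-88, (3*((P*6)*4))*(-1 + 6*1)) = -1*9 = -9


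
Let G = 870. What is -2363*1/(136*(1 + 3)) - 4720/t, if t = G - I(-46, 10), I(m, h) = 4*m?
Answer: -148773/16864 ≈ -8.8219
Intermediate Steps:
t = 1054 (t = 870 - 4*(-46) = 870 - 1*(-184) = 870 + 184 = 1054)
-2363*1/(136*(1 + 3)) - 4720/t = -2363*1/(136*(1 + 3)) - 4720/1054 = -2363/(136*4) - 4720*1/1054 = -2363/544 - 2360/527 = -2363*1/544 - 2360/527 = -139/32 - 2360/527 = -148773/16864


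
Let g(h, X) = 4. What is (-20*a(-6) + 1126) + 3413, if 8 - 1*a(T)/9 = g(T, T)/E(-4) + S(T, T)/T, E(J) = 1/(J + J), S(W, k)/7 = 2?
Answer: -3081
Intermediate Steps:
S(W, k) = 14 (S(W, k) = 7*2 = 14)
E(J) = 1/(2*J)
a(T) = 360 - 126/T (a(T) = 72 - 9*(4/(((½)/(-4))) + 14/T) = 72 - 9*(4/(((½)*(-¼))) + 14/T) = 72 - 9*(4/(-⅛) + 14/T) = 72 - 9*(4*(-8) + 14/T) = 72 - 9*(-32 + 14/T) = 72 + (288 - 126/T) = 360 - 126/T)
(-20*a(-6) + 1126) + 3413 = (-20*(360 - 126/(-6)) + 1126) + 3413 = (-20*(360 - 126*(-⅙)) + 1126) + 3413 = (-20*(360 + 21) + 1126) + 3413 = (-20*381 + 1126) + 3413 = (-7620 + 1126) + 3413 = -6494 + 3413 = -3081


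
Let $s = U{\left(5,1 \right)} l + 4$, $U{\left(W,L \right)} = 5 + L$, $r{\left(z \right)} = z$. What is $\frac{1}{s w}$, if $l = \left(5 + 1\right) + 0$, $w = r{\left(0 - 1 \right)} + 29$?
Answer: $\frac{1}{1120} \approx 0.00089286$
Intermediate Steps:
$w = 28$ ($w = \left(0 - 1\right) + 29 = -1 + 29 = 28$)
$l = 6$ ($l = 6 + 0 = 6$)
$s = 40$ ($s = \left(5 + 1\right) 6 + 4 = 6 \cdot 6 + 4 = 36 + 4 = 40$)
$\frac{1}{s w} = \frac{1}{40 \cdot 28} = \frac{1}{1120}$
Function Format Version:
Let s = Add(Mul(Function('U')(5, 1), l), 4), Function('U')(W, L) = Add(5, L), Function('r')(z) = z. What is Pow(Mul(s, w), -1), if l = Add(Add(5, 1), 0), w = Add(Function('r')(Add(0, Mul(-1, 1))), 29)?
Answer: Rational(1, 1120) ≈ 0.00089286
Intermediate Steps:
w = 28 (w = Add(Add(0, Mul(-1, 1)), 29) = Add(Add(0, -1), 29) = Add(-1, 29) = 28)
l = 6 (l = Add(6, 0) = 6)
s = 40 (s = Add(Mul(Add(5, 1), 6), 4) = Add(Mul(6, 6), 4) = Add(36, 4) = 40)
Pow(Mul(s, w), -1) = Pow(Mul(40, 28), -1) = Pow(1120, -1) = Rational(1, 1120)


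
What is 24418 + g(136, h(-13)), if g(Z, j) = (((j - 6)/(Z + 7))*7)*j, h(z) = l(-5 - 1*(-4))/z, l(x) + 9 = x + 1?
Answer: 590105459/24167 ≈ 24418.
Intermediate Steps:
l(x) = -8 + x (l(x) = -9 + (x + 1) = -9 + (1 + x) = -8 + x)
h(z) = -9/z (h(z) = (-8 + (-5 - 1*(-4)))/z = (-8 + (-5 + 4))/z = (-8 - 1)/z = -9/z)
g(Z, j) = 7*j*(-6 + j)/(7 + Z) (g(Z, j) = (((-6 + j)/(7 + Z))*7)*j = (7*(-6 + j)/(7 + Z))*j = 7*j*(-6 + j)/(7 + Z))
24418 + g(136, h(-13)) = 24418 + 7*(-9/(-13))*(-6 - 9/(-13))/(7 + 136) = 24418 + 7*(-9*(-1/13))*(-6 - 9*(-1/13))/143 = 24418 + 7*(9/13)*(1/143)*(-6 + 9/13) = 24418 + 7*(9/13)*(1/143)*(-69/13) = 24418 - 4347/24167 = 590105459/24167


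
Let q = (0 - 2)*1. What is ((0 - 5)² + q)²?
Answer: 529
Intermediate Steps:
q = -2 (q = -2*1 = -2)
((0 - 5)² + q)² = ((0 - 5)² - 2)² = ((-5)² - 2)² = (25 - 2)² = 23² = 529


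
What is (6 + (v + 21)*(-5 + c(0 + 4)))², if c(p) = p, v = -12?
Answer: 9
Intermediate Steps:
(6 + (v + 21)*(-5 + c(0 + 4)))² = (6 + (-12 + 21)*(-5 + (0 + 4)))² = (6 + 9*(-5 + 4))² = (6 + 9*(-1))² = (6 - 9)² = (-3)² = 9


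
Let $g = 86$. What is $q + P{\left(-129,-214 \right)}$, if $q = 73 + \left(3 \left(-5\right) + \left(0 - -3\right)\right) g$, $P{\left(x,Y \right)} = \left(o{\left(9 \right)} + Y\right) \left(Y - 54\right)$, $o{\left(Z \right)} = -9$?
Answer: $58805$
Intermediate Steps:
$P{\left(x,Y \right)} = \left(-54 + Y\right) \left(-9 + Y\right)$ ($P{\left(x,Y \right)} = \left(-9 + Y\right) \left(Y - 54\right) = \left(-9 + Y\right) \left(-54 + Y\right) = \left(-54 + Y\right) \left(-9 + Y\right)$)
$q = -959$ ($q = 73 + \left(3 \left(-5\right) + \left(0 - -3\right)\right) 86 = 73 + \left(-15 + \left(0 + 3\right)\right) 86 = 73 + \left(-15 + 3\right) 86 = 73 - 1032 = -959$)
$q + P{\left(-129,-214 \right)} = -959 + \left(486 + \left(-214\right)^{2} - -13482\right) = -959 + \left(486 + 45796 + 13482\right) = -959 + 59764 = 58805$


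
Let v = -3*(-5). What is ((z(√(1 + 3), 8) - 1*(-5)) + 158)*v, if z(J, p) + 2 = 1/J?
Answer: 4845/2 ≈ 2422.5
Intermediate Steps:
z(J, p) = -2 + 1/J
v = 15
((z(√(1 + 3), 8) - 1*(-5)) + 158)*v = (((-2 + 1/(√(1 + 3))) - 1*(-5)) + 158)*15 = (((-2 + 1/(√4)) + 5) + 158)*15 = (((-2 + 1/2) + 5) + 158)*15 = (((-2 + ½) + 5) + 158)*15 = ((-3/2 + 5) + 158)*15 = (7/2 + 158)*15 = (323/2)*15 = 4845/2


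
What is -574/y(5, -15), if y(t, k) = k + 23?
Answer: -287/4 ≈ -71.750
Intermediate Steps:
y(t, k) = 23 + k
-574/y(5, -15) = -574/(23 - 15) = -574/8 = -1*287/4 = -287/4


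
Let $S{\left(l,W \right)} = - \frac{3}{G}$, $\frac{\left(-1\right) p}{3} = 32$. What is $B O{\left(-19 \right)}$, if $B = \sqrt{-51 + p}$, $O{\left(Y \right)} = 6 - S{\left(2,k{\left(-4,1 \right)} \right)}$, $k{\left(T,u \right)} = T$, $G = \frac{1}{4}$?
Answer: $126 i \sqrt{3} \approx 218.24 i$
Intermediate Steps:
$G = \frac{1}{4} \approx 0.25$
$p = -96$ ($p = \left(-3\right) 32 = -96$)
$S{\left(l,W \right)} = -12$ ($S{\left(l,W \right)} = - 3 \frac{1}{\frac{1}{4}} = \left(-3\right) 4 = -12$)
$O{\left(Y \right)} = 18$ ($O{\left(Y \right)} = 6 - -12 = 6 + 12 = 18$)
$B = 7 i \sqrt{3}$ ($B = \sqrt{-51 - 96} = \sqrt{-147} = 7 i \sqrt{3} \approx 12.124 i$)
$B O{\left(-19 \right)} = 7 i \sqrt{3} \cdot 18 = 126 i \sqrt{3}$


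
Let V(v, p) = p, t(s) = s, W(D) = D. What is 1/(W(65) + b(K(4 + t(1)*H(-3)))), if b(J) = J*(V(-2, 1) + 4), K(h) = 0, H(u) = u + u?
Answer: 1/65 ≈ 0.015385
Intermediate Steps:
H(u) = 2*u
b(J) = 5*J (b(J) = J*(1 + 4) = J*5 = 5*J)
1/(W(65) + b(K(4 + t(1)*H(-3)))) = 1/(65 + 5*0) = 1/(65 + 0) = 1/65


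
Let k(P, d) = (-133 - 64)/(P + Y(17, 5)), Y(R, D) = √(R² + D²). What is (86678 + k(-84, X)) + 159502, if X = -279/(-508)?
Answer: 829881054/3371 + 197*√314/6742 ≈ 2.4618e+5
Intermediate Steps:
Y(R, D) = √(D² + R²)
X = 279/508 (X = -279*(-1/508) = 279/508 ≈ 0.54921)
k(P, d) = -197/(P + √314) (k(P, d) = (-133 - 64)/(P + √(5² + 17²)) = -197/(P + √(25 + 289)) = -197/(P + √314))
(86678 + k(-84, X)) + 159502 = (86678 - 197/(-84 + √314)) + 159502 = 246180 - 197/(-84 + √314)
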